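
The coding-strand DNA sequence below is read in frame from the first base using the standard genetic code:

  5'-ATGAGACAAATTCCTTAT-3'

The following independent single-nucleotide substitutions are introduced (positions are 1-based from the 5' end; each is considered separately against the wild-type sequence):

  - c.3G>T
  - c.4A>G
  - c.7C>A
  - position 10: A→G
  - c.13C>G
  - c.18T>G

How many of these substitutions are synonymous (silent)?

0

Codon 1: ATG (Met) → ATT (Ile) — missense.
Codon 2: AGA (Arg) → GGA (Gly) — missense.
Codon 3: CAA (Gln) → AAA (Lys) — missense.
Codon 4: ATT (Ile) → GTT (Val) — missense.
Codon 5: CCT (Pro) → GCT (Ala) — missense.
Codon 6: TAT (Tyr) → TAG (Stop) — nonsense.
Synonymous: 0 of 6.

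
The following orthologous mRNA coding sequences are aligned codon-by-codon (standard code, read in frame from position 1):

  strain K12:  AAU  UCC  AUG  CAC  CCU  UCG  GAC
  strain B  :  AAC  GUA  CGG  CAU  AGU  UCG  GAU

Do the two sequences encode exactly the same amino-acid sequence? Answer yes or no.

no

Codon 1: AAU Asn / AAC Asn — synonymous.
Codon 2: UCC Ser / GUA Val — nonsynonymous.
Codon 3: AUG Met / CGG Arg — nonsynonymous.
Codon 4: CAC His / CAU His — synonymous.
Codon 5: CCU Pro / AGU Ser — nonsynonymous.
Codon 6: UCG Ser / UCG Ser — identical.
Codon 7: GAC Asp / GAU Asp — synonymous.
Nonsynonymous differences: 3 → different protein.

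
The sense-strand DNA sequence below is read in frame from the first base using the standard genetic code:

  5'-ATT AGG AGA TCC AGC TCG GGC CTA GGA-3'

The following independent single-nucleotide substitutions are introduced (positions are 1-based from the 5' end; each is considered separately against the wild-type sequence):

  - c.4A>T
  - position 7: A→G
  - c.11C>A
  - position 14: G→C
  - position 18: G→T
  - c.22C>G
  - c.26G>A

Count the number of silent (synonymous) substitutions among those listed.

Codon 2: AGG (Arg) → TGG (Trp) — missense.
Codon 3: AGA (Arg) → GGA (Gly) — missense.
Codon 4: TCC (Ser) → TAC (Tyr) — missense.
Codon 5: AGC (Ser) → ACC (Thr) — missense.
Codon 6: TCG (Ser) → TCT (Ser) — synonymous.
Codon 8: CTA (Leu) → GTA (Val) — missense.
Codon 9: GGA (Gly) → GAA (Glu) — missense.
Synonymous: 1 of 7.

1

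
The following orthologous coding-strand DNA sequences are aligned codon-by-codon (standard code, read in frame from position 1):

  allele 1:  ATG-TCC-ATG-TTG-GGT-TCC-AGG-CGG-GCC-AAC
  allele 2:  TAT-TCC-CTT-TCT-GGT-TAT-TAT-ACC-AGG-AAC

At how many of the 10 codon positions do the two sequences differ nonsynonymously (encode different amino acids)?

Codon 1: ATG Met / TAT Tyr — nonsynonymous.
Codon 2: TCC Ser / TCC Ser — identical.
Codon 3: ATG Met / CTT Leu — nonsynonymous.
Codon 4: TTG Leu / TCT Ser — nonsynonymous.
Codon 5: GGT Gly / GGT Gly — identical.
Codon 6: TCC Ser / TAT Tyr — nonsynonymous.
Codon 7: AGG Arg / TAT Tyr — nonsynonymous.
Codon 8: CGG Arg / ACC Thr — nonsynonymous.
Codon 9: GCC Ala / AGG Arg — nonsynonymous.
Codon 10: AAC Asn / AAC Asn — identical.
Nonsynonymous differences: 7.

7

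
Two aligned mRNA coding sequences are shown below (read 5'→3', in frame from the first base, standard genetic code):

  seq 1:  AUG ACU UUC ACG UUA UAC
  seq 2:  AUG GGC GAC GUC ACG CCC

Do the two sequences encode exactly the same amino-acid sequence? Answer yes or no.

Codon 1: AUG Met / AUG Met — identical.
Codon 2: ACU Thr / GGC Gly — nonsynonymous.
Codon 3: UUC Phe / GAC Asp — nonsynonymous.
Codon 4: ACG Thr / GUC Val — nonsynonymous.
Codon 5: UUA Leu / ACG Thr — nonsynonymous.
Codon 6: UAC Tyr / CCC Pro — nonsynonymous.
Nonsynonymous differences: 5 → different protein.

no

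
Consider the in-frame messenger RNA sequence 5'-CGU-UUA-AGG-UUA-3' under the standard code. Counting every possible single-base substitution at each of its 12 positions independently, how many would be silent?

Codon 1 (CGU, Arg): 3 synonymous substitutions.
Codon 2 (UUA, Leu): 2 synonymous substitutions.
Codon 3 (AGG, Arg): 2 synonymous substitutions.
Codon 4 (UUA, Leu): 2 synonymous substitutions.
Total: 3 + 2 + 2 + 2 = 9.

9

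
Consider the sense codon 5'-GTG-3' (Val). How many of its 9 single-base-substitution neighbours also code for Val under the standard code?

3

Position 1: none → 0 synonymous.
Position 2: none → 0 synonymous.
Position 3: GTT, GTC, GTA → 3 synonymous.
Total: 0 + 0 + 3 = 3.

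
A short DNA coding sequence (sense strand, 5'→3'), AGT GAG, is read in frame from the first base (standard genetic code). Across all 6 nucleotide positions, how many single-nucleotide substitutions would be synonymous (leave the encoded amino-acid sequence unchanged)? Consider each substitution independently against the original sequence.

Codon 1 (AGT, Ser): 1 synonymous substitution.
Codon 2 (GAG, Glu): 1 synonymous substitution.
Total: 1 + 1 = 2.

2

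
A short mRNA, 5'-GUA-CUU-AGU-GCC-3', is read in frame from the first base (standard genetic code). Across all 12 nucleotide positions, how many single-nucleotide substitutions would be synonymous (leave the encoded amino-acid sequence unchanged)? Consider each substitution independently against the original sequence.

Codon 1 (GUA, Val): 3 synonymous substitutions.
Codon 2 (CUU, Leu): 3 synonymous substitutions.
Codon 3 (AGU, Ser): 1 synonymous substitution.
Codon 4 (GCC, Ala): 3 synonymous substitutions.
Total: 3 + 3 + 1 + 3 = 10.

10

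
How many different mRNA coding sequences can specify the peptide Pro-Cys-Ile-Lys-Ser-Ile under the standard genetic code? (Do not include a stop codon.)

Pro: 4 codons.
Cys: 2 codons.
Ile: 3 codons.
Lys: 2 codons.
Ser: 6 codons.
Ile: 3 codons.
4 × 2 × 3 × 2 × 6 × 3 = 864.

864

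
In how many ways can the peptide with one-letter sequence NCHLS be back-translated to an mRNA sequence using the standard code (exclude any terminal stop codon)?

Asn: 2 codons.
Cys: 2 codons.
His: 2 codons.
Leu: 6 codons.
Ser: 6 codons.
2 × 2 × 2 × 6 × 6 = 288.

288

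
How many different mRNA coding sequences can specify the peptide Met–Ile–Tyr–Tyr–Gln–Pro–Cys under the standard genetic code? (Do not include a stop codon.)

192

Met: 1 codon.
Ile: 3 codons.
Tyr: 2 codons.
Tyr: 2 codons.
Gln: 2 codons.
Pro: 4 codons.
Cys: 2 codons.
1 × 3 × 2 × 2 × 2 × 4 × 2 = 192.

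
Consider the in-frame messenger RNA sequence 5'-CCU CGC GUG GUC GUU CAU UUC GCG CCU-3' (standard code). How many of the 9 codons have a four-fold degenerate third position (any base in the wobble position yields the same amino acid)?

Codon 1 CCU (Pro): third position 4-fold.
Codon 2 CGC (Arg): third position 4-fold.
Codon 3 GUG (Val): third position 4-fold.
Codon 4 GUC (Val): third position 4-fold.
Codon 5 GUU (Val): third position 4-fold.
Codon 6 CAU (His): third position 2-fold.
Codon 7 UUC (Phe): third position 2-fold.
Codon 8 GCG (Ala): third position 4-fold.
Codon 9 CCU (Pro): third position 4-fold.
Four-fold degenerate third positions: 7.

7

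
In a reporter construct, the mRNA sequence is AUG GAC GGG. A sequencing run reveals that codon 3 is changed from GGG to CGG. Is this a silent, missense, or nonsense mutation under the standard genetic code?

Position 7 falls in codon 3: GGG → Gly.
After the substitution the codon is CGG → Arg.
Gly ≠ Arg, so this is a missense mutation.

missense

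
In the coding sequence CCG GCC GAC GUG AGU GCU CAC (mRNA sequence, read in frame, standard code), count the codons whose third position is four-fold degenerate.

4

Codon 1 CCG (Pro): third position 4-fold.
Codon 2 GCC (Ala): third position 4-fold.
Codon 3 GAC (Asp): third position 2-fold.
Codon 4 GUG (Val): third position 4-fold.
Codon 5 AGU (Ser): third position 2-fold.
Codon 6 GCU (Ala): third position 4-fold.
Codon 7 CAC (His): third position 2-fold.
Four-fold degenerate third positions: 4.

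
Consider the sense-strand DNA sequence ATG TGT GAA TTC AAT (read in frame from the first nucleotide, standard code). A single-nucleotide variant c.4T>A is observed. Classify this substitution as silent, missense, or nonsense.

Position 4 falls in codon 2: TGT → Cys.
After the substitution the codon is AGT → Ser.
Cys ≠ Ser, so this is a missense mutation.

missense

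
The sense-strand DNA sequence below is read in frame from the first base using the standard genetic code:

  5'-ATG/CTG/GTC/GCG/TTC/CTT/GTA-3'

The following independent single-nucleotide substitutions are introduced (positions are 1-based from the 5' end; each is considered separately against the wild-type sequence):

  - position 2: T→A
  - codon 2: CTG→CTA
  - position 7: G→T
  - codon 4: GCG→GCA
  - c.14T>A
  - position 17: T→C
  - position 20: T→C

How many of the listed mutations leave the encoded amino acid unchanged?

2

Codon 1: ATG (Met) → AAG (Lys) — missense.
Codon 2: CTG (Leu) → CTA (Leu) — synonymous.
Codon 3: GTC (Val) → TTC (Phe) — missense.
Codon 4: GCG (Ala) → GCA (Ala) — synonymous.
Codon 5: TTC (Phe) → TAC (Tyr) — missense.
Codon 6: CTT (Leu) → CCT (Pro) — missense.
Codon 7: GTA (Val) → GCA (Ala) — missense.
Synonymous: 2 of 7.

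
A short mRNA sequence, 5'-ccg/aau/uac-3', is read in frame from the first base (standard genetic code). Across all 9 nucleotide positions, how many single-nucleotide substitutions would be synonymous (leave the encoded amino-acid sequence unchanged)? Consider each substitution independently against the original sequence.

Codon 1 (CCG, Pro): 3 synonymous substitutions.
Codon 2 (AAU, Asn): 1 synonymous substitution.
Codon 3 (UAC, Tyr): 1 synonymous substitution.
Total: 3 + 1 + 1 = 5.

5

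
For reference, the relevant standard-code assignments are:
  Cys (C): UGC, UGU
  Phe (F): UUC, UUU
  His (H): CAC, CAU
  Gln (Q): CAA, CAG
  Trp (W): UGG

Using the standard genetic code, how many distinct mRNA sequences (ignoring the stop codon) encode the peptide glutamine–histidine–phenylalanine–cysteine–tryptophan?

16

Gln: 2 codons.
His: 2 codons.
Phe: 2 codons.
Cys: 2 codons.
Trp: 1 codon.
2 × 2 × 2 × 2 × 1 = 16.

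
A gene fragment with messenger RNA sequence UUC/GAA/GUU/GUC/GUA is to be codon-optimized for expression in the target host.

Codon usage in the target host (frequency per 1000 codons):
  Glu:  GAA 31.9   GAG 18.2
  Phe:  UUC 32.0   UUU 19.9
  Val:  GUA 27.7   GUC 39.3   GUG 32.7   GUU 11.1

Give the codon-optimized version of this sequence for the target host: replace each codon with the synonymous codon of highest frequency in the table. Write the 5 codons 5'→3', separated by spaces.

Codon 1 (Phe): best is UUC at 32.0.
Codon 2 (Glu): best is GAA at 31.9.
Codon 3 (Val): best is GUC at 39.3.
Codon 4 (Val): best is GUC at 39.3.
Codon 5 (Val): best is GUC at 39.3.

UUC GAA GUC GUC GUC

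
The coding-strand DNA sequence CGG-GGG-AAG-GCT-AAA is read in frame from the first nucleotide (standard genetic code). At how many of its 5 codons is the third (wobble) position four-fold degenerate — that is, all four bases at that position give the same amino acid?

3

Codon 1 CGG (Arg): third position 4-fold.
Codon 2 GGG (Gly): third position 4-fold.
Codon 3 AAG (Lys): third position 2-fold.
Codon 4 GCT (Ala): third position 4-fold.
Codon 5 AAA (Lys): third position 2-fold.
Four-fold degenerate third positions: 3.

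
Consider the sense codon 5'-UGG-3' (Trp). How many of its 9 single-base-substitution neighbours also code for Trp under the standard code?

0

Position 1: none → 0 synonymous.
Position 2: none → 0 synonymous.
Position 3: none → 0 synonymous.
Total: 0 + 0 + 0 = 0.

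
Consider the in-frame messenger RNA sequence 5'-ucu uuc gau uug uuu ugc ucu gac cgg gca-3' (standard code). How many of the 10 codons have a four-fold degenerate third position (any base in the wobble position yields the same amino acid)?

Codon 1 UCU (Ser): third position 4-fold.
Codon 2 UUC (Phe): third position 2-fold.
Codon 3 GAU (Asp): third position 2-fold.
Codon 4 UUG (Leu): third position 2-fold.
Codon 5 UUU (Phe): third position 2-fold.
Codon 6 UGC (Cys): third position 2-fold.
Codon 7 UCU (Ser): third position 4-fold.
Codon 8 GAC (Asp): third position 2-fold.
Codon 9 CGG (Arg): third position 4-fold.
Codon 10 GCA (Ala): third position 4-fold.
Four-fold degenerate third positions: 4.

4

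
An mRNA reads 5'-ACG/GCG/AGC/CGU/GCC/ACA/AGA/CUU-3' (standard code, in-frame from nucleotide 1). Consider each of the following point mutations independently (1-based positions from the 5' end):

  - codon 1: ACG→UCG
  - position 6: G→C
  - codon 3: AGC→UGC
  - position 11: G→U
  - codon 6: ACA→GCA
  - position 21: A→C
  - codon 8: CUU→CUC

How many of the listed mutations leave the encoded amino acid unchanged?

Codon 1: ACG (Thr) → UCG (Ser) — missense.
Codon 2: GCG (Ala) → GCC (Ala) — synonymous.
Codon 3: AGC (Ser) → UGC (Cys) — missense.
Codon 4: CGU (Arg) → CUU (Leu) — missense.
Codon 6: ACA (Thr) → GCA (Ala) — missense.
Codon 7: AGA (Arg) → AGC (Ser) — missense.
Codon 8: CUU (Leu) → CUC (Leu) — synonymous.
Synonymous: 2 of 7.

2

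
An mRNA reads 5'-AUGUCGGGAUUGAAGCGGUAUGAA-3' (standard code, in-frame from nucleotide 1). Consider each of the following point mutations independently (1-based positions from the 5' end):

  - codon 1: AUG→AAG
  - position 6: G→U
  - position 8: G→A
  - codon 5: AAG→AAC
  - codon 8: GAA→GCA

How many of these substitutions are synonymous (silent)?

1

Codon 1: AUG (Met) → AAG (Lys) — missense.
Codon 2: UCG (Ser) → UCU (Ser) — synonymous.
Codon 3: GGA (Gly) → GAA (Glu) — missense.
Codon 5: AAG (Lys) → AAC (Asn) — missense.
Codon 8: GAA (Glu) → GCA (Ala) — missense.
Synonymous: 1 of 5.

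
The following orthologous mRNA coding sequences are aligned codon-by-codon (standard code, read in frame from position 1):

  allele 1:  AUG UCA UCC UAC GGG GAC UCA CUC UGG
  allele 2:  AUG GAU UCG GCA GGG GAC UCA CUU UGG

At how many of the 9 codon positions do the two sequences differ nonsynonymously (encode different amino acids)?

2

Codon 1: AUG Met / AUG Met — identical.
Codon 2: UCA Ser / GAU Asp — nonsynonymous.
Codon 3: UCC Ser / UCG Ser — synonymous.
Codon 4: UAC Tyr / GCA Ala — nonsynonymous.
Codon 5: GGG Gly / GGG Gly — identical.
Codon 6: GAC Asp / GAC Asp — identical.
Codon 7: UCA Ser / UCA Ser — identical.
Codon 8: CUC Leu / CUU Leu — synonymous.
Codon 9: UGG Trp / UGG Trp — identical.
Nonsynonymous differences: 2.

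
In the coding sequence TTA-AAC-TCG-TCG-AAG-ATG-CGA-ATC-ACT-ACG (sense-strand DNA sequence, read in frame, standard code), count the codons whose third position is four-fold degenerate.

5

Codon 1 TTA (Leu): third position 2-fold.
Codon 2 AAC (Asn): third position 2-fold.
Codon 3 TCG (Ser): third position 4-fold.
Codon 4 TCG (Ser): third position 4-fold.
Codon 5 AAG (Lys): third position 2-fold.
Codon 6 ATG (Met): third position 1-fold.
Codon 7 CGA (Arg): third position 4-fold.
Codon 8 ATC (Ile): third position 3-fold.
Codon 9 ACT (Thr): third position 4-fold.
Codon 10 ACG (Thr): third position 4-fold.
Four-fold degenerate third positions: 5.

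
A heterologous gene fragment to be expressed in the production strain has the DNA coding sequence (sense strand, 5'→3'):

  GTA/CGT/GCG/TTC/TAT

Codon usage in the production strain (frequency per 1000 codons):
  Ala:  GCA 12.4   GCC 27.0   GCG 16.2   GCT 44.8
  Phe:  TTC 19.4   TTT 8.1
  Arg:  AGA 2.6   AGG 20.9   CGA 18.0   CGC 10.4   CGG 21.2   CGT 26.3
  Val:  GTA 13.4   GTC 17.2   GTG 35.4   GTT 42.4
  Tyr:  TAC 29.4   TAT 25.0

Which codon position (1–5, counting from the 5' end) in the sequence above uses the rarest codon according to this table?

Codon 1 GTA (Val): 13.4 per 1000.
Codon 2 CGT (Arg): 26.3 per 1000.
Codon 3 GCG (Ala): 16.2 per 1000.
Codon 4 TTC (Phe): 19.4 per 1000.
Codon 5 TAT (Tyr): 25.0 per 1000.
Lowest frequency is 13.4 at codon 1.

1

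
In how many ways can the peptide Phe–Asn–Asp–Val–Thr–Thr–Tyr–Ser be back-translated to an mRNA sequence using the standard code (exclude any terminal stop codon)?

Phe: 2 codons.
Asn: 2 codons.
Asp: 2 codons.
Val: 4 codons.
Thr: 4 codons.
Thr: 4 codons.
Tyr: 2 codons.
Ser: 6 codons.
2 × 2 × 2 × 4 × 4 × 4 × 2 × 6 = 6144.

6144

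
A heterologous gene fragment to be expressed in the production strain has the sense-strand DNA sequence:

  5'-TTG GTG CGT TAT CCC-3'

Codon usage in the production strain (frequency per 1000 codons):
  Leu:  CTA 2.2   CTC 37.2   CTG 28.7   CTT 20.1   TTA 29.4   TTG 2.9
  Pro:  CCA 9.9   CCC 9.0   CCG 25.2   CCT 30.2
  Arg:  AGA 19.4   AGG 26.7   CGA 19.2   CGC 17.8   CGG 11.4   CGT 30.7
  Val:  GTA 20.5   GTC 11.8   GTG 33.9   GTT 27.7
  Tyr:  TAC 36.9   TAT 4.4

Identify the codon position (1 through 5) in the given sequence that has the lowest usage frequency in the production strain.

1

Codon 1 TTG (Leu): 2.9 per 1000.
Codon 2 GTG (Val): 33.9 per 1000.
Codon 3 CGT (Arg): 30.7 per 1000.
Codon 4 TAT (Tyr): 4.4 per 1000.
Codon 5 CCC (Pro): 9.0 per 1000.
Lowest frequency is 2.9 at codon 1.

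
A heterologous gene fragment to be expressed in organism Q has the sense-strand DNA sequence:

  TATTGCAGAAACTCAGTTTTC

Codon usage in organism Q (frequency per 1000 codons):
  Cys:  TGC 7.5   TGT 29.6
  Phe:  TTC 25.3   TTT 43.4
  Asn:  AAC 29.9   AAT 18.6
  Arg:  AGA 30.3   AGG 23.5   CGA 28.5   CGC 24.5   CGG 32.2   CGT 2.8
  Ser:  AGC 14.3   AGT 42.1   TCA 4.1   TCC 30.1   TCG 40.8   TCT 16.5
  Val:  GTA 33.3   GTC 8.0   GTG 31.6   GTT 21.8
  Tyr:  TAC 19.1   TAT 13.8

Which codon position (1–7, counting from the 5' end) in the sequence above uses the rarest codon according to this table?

5

Codon 1 TAT (Tyr): 13.8 per 1000.
Codon 2 TGC (Cys): 7.5 per 1000.
Codon 3 AGA (Arg): 30.3 per 1000.
Codon 4 AAC (Asn): 29.9 per 1000.
Codon 5 TCA (Ser): 4.1 per 1000.
Codon 6 GTT (Val): 21.8 per 1000.
Codon 7 TTC (Phe): 25.3 per 1000.
Lowest frequency is 4.1 at codon 5.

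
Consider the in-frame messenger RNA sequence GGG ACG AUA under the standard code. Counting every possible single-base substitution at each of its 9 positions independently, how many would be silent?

Codon 1 (GGG, Gly): 3 synonymous substitutions.
Codon 2 (ACG, Thr): 3 synonymous substitutions.
Codon 3 (AUA, Ile): 2 synonymous substitutions.
Total: 3 + 3 + 2 = 8.

8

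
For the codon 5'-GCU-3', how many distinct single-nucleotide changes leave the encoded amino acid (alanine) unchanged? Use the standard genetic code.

Position 1: none → 0 synonymous.
Position 2: none → 0 synonymous.
Position 3: GCC, GCA, GCG → 3 synonymous.
Total: 0 + 0 + 3 = 3.

3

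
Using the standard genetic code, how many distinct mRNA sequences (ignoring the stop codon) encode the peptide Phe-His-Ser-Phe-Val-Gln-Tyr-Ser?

Phe: 2 codons.
His: 2 codons.
Ser: 6 codons.
Phe: 2 codons.
Val: 4 codons.
Gln: 2 codons.
Tyr: 2 codons.
Ser: 6 codons.
2 × 2 × 6 × 2 × 4 × 2 × 2 × 6 = 4608.

4608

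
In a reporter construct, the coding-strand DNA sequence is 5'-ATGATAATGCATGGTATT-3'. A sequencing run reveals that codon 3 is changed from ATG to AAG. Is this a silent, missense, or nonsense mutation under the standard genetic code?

Position 8 falls in codon 3: ATG → Met.
After the substitution the codon is AAG → Lys.
Met ≠ Lys, so this is a missense mutation.

missense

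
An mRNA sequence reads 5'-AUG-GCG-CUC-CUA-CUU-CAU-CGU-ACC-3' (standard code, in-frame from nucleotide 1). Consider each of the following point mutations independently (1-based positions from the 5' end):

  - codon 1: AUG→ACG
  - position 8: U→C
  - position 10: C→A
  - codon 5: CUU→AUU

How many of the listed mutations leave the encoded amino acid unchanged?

0

Codon 1: AUG (Met) → ACG (Thr) — missense.
Codon 3: CUC (Leu) → CCC (Pro) — missense.
Codon 4: CUA (Leu) → AUA (Ile) — missense.
Codon 5: CUU (Leu) → AUU (Ile) — missense.
Synonymous: 0 of 4.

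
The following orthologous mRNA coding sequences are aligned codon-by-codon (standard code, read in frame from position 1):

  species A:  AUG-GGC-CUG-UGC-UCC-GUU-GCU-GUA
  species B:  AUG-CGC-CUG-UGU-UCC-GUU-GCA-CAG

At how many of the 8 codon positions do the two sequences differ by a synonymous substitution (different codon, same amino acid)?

Codon 1: AUG Met / AUG Met — identical.
Codon 2: GGC Gly / CGC Arg — nonsynonymous.
Codon 3: CUG Leu / CUG Leu — identical.
Codon 4: UGC Cys / UGU Cys — synonymous.
Codon 5: UCC Ser / UCC Ser — identical.
Codon 6: GUU Val / GUU Val — identical.
Codon 7: GCU Ala / GCA Ala — synonymous.
Codon 8: GUA Val / CAG Gln — nonsynonymous.
Synonymous differences: 2.

2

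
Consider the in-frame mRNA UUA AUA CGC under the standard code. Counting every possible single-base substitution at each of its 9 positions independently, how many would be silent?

7

Codon 1 (UUA, Leu): 2 synonymous substitutions.
Codon 2 (AUA, Ile): 2 synonymous substitutions.
Codon 3 (CGC, Arg): 3 synonymous substitutions.
Total: 2 + 2 + 3 = 7.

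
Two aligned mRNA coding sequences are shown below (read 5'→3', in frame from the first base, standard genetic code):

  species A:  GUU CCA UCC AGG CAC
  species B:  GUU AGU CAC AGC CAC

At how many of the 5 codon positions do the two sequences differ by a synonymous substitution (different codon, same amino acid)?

Codon 1: GUU Val / GUU Val — identical.
Codon 2: CCA Pro / AGU Ser — nonsynonymous.
Codon 3: UCC Ser / CAC His — nonsynonymous.
Codon 4: AGG Arg / AGC Ser — nonsynonymous.
Codon 5: CAC His / CAC His — identical.
Synonymous differences: 0.

0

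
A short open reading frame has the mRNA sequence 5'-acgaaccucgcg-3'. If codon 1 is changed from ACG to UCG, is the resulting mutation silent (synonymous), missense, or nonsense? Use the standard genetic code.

Position 1 falls in codon 1: ACG → Thr.
After the substitution the codon is UCG → Ser.
Thr ≠ Ser, so this is a missense mutation.

missense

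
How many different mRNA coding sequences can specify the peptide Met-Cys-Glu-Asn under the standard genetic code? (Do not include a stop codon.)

8

Met: 1 codon.
Cys: 2 codons.
Glu: 2 codons.
Asn: 2 codons.
1 × 2 × 2 × 2 = 8.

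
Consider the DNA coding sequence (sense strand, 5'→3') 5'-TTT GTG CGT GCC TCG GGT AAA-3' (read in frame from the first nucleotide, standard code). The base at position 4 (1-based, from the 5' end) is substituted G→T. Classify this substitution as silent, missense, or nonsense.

missense

Position 4 falls in codon 2: GTG → Val.
After the substitution the codon is TTG → Leu.
Val ≠ Leu, so this is a missense mutation.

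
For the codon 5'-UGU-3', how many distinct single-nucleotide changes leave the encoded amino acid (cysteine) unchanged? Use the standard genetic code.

Position 1: none → 0 synonymous.
Position 2: none → 0 synonymous.
Position 3: UGC → 1 synonymous.
Total: 0 + 0 + 1 = 1.

1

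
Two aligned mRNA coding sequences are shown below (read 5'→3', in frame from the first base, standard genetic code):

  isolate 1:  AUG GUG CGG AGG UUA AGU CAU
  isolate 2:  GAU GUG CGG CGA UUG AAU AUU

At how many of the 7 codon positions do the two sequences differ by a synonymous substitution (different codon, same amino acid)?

2

Codon 1: AUG Met / GAU Asp — nonsynonymous.
Codon 2: GUG Val / GUG Val — identical.
Codon 3: CGG Arg / CGG Arg — identical.
Codon 4: AGG Arg / CGA Arg — synonymous.
Codon 5: UUA Leu / UUG Leu — synonymous.
Codon 6: AGU Ser / AAU Asn — nonsynonymous.
Codon 7: CAU His / AUU Ile — nonsynonymous.
Synonymous differences: 2.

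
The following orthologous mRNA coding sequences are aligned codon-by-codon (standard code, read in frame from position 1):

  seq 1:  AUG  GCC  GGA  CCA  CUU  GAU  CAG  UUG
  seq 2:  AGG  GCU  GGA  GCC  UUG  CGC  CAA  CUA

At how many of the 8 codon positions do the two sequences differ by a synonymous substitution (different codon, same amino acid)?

4

Codon 1: AUG Met / AGG Arg — nonsynonymous.
Codon 2: GCC Ala / GCU Ala — synonymous.
Codon 3: GGA Gly / GGA Gly — identical.
Codon 4: CCA Pro / GCC Ala — nonsynonymous.
Codon 5: CUU Leu / UUG Leu — synonymous.
Codon 6: GAU Asp / CGC Arg — nonsynonymous.
Codon 7: CAG Gln / CAA Gln — synonymous.
Codon 8: UUG Leu / CUA Leu — synonymous.
Synonymous differences: 4.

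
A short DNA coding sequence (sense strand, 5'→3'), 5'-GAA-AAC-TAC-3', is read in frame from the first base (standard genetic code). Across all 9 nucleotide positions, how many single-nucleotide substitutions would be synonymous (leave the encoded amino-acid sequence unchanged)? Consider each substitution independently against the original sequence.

3

Codon 1 (GAA, Glu): 1 synonymous substitution.
Codon 2 (AAC, Asn): 1 synonymous substitution.
Codon 3 (TAC, Tyr): 1 synonymous substitution.
Total: 1 + 1 + 1 = 3.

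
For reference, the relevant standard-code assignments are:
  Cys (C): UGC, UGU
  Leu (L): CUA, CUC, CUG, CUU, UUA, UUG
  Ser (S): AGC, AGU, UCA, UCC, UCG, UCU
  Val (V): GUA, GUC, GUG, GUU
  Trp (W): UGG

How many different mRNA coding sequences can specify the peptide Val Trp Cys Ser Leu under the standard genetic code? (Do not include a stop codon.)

288

Val: 4 codons.
Trp: 1 codon.
Cys: 2 codons.
Ser: 6 codons.
Leu: 6 codons.
4 × 1 × 2 × 6 × 6 = 288.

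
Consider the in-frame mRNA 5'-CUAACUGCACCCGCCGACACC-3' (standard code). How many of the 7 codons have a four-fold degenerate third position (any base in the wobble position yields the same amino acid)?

6

Codon 1 CUA (Leu): third position 4-fold.
Codon 2 ACU (Thr): third position 4-fold.
Codon 3 GCA (Ala): third position 4-fold.
Codon 4 CCC (Pro): third position 4-fold.
Codon 5 GCC (Ala): third position 4-fold.
Codon 6 GAC (Asp): third position 2-fold.
Codon 7 ACC (Thr): third position 4-fold.
Four-fold degenerate third positions: 6.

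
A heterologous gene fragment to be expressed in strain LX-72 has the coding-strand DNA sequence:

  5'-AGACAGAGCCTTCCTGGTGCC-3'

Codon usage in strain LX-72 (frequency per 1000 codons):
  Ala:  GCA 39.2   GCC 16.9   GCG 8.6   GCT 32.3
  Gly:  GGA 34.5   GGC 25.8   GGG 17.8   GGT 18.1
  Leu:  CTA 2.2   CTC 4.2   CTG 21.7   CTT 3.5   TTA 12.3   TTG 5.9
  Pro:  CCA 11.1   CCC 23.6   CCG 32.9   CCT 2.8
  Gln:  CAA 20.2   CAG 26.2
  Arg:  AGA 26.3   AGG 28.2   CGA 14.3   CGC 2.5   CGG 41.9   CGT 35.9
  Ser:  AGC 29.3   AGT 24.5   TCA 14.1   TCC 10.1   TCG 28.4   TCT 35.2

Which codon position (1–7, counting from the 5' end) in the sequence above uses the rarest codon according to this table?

5

Codon 1 AGA (Arg): 26.3 per 1000.
Codon 2 CAG (Gln): 26.2 per 1000.
Codon 3 AGC (Ser): 29.3 per 1000.
Codon 4 CTT (Leu): 3.5 per 1000.
Codon 5 CCT (Pro): 2.8 per 1000.
Codon 6 GGT (Gly): 18.1 per 1000.
Codon 7 GCC (Ala): 16.9 per 1000.
Lowest frequency is 2.8 at codon 5.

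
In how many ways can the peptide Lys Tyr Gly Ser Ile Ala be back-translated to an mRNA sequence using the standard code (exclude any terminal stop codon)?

Lys: 2 codons.
Tyr: 2 codons.
Gly: 4 codons.
Ser: 6 codons.
Ile: 3 codons.
Ala: 4 codons.
2 × 2 × 4 × 6 × 3 × 4 = 1152.

1152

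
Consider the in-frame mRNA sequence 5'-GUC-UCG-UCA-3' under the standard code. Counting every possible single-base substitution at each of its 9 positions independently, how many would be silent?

9

Codon 1 (GUC, Val): 3 synonymous substitutions.
Codon 2 (UCG, Ser): 3 synonymous substitutions.
Codon 3 (UCA, Ser): 3 synonymous substitutions.
Total: 3 + 3 + 3 = 9.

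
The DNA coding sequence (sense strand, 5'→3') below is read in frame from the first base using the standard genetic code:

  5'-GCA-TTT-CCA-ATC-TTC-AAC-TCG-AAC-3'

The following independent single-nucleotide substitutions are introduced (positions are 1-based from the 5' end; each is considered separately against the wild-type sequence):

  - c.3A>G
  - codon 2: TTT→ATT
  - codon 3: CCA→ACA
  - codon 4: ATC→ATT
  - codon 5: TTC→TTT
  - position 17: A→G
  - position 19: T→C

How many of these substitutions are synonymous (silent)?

3

Codon 1: GCA (Ala) → GCG (Ala) — synonymous.
Codon 2: TTT (Phe) → ATT (Ile) — missense.
Codon 3: CCA (Pro) → ACA (Thr) — missense.
Codon 4: ATC (Ile) → ATT (Ile) — synonymous.
Codon 5: TTC (Phe) → TTT (Phe) — synonymous.
Codon 6: AAC (Asn) → AGC (Ser) — missense.
Codon 7: TCG (Ser) → CCG (Pro) — missense.
Synonymous: 3 of 7.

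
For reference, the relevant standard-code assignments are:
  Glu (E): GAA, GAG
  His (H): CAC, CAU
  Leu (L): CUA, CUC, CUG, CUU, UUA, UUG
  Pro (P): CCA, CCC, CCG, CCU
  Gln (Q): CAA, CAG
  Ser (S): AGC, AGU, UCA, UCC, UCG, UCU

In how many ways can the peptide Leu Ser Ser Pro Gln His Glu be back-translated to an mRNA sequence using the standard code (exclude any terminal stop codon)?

6912

Leu: 6 codons.
Ser: 6 codons.
Ser: 6 codons.
Pro: 4 codons.
Gln: 2 codons.
His: 2 codons.
Glu: 2 codons.
6 × 6 × 6 × 4 × 2 × 2 × 2 = 6912.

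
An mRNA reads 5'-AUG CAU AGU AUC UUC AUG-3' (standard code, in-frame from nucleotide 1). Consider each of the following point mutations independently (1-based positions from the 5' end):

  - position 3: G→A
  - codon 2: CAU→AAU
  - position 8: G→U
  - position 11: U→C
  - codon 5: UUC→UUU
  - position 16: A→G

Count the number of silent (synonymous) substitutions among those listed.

1

Codon 1: AUG (Met) → AUA (Ile) — missense.
Codon 2: CAU (His) → AAU (Asn) — missense.
Codon 3: AGU (Ser) → AUU (Ile) — missense.
Codon 4: AUC (Ile) → ACC (Thr) — missense.
Codon 5: UUC (Phe) → UUU (Phe) — synonymous.
Codon 6: AUG (Met) → GUG (Val) — missense.
Synonymous: 1 of 6.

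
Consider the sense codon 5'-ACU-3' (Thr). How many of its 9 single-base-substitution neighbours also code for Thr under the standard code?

3

Position 1: none → 0 synonymous.
Position 2: none → 0 synonymous.
Position 3: ACC, ACA, ACG → 3 synonymous.
Total: 0 + 0 + 3 = 3.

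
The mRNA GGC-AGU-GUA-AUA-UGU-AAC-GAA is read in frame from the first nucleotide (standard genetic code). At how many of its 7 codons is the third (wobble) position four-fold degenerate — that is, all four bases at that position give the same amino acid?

Codon 1 GGC (Gly): third position 4-fold.
Codon 2 AGU (Ser): third position 2-fold.
Codon 3 GUA (Val): third position 4-fold.
Codon 4 AUA (Ile): third position 3-fold.
Codon 5 UGU (Cys): third position 2-fold.
Codon 6 AAC (Asn): third position 2-fold.
Codon 7 GAA (Glu): third position 2-fold.
Four-fold degenerate third positions: 2.

2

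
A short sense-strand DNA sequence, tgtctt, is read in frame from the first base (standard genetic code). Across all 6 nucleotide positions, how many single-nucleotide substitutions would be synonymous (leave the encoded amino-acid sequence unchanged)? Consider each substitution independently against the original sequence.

Codon 1 (TGT, Cys): 1 synonymous substitution.
Codon 2 (CTT, Leu): 3 synonymous substitutions.
Total: 1 + 3 = 4.

4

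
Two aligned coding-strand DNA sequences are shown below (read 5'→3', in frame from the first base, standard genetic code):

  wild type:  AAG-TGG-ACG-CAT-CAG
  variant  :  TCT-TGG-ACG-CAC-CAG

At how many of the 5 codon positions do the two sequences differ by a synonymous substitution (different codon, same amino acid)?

1

Codon 1: AAG Lys / TCT Ser — nonsynonymous.
Codon 2: TGG Trp / TGG Trp — identical.
Codon 3: ACG Thr / ACG Thr — identical.
Codon 4: CAT His / CAC His — synonymous.
Codon 5: CAG Gln / CAG Gln — identical.
Synonymous differences: 1.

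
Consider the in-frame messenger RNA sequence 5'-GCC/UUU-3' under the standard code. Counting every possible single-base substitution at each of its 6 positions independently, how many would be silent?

Codon 1 (GCC, Ala): 3 synonymous substitutions.
Codon 2 (UUU, Phe): 1 synonymous substitution.
Total: 3 + 1 = 4.

4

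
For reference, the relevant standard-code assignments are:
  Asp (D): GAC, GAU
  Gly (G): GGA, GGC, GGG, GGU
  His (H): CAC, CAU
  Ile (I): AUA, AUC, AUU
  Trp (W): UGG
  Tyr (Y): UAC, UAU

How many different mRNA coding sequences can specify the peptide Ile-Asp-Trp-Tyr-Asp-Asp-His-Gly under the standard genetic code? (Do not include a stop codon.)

Ile: 3 codons.
Asp: 2 codons.
Trp: 1 codon.
Tyr: 2 codons.
Asp: 2 codons.
Asp: 2 codons.
His: 2 codons.
Gly: 4 codons.
3 × 2 × 1 × 2 × 2 × 2 × 2 × 4 = 384.

384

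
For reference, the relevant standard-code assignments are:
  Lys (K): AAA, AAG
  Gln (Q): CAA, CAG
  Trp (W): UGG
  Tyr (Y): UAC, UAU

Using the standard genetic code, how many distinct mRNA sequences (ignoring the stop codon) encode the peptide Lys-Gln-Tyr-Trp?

Lys: 2 codons.
Gln: 2 codons.
Tyr: 2 codons.
Trp: 1 codon.
2 × 2 × 2 × 1 = 8.

8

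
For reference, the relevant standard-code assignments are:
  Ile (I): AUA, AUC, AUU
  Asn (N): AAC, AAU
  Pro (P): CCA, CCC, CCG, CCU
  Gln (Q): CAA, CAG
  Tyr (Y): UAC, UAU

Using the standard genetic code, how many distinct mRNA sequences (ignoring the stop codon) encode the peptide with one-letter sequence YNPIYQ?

192

Tyr: 2 codons.
Asn: 2 codons.
Pro: 4 codons.
Ile: 3 codons.
Tyr: 2 codons.
Gln: 2 codons.
2 × 2 × 4 × 3 × 2 × 2 = 192.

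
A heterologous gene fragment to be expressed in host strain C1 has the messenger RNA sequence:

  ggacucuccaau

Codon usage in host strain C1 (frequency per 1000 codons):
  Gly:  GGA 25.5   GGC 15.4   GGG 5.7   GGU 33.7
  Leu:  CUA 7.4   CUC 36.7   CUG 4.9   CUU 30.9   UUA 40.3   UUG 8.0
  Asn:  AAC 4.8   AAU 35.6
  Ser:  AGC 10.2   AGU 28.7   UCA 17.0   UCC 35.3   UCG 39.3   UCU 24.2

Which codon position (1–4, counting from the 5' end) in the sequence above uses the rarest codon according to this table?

Codon 1 GGA (Gly): 25.5 per 1000.
Codon 2 CUC (Leu): 36.7 per 1000.
Codon 3 UCC (Ser): 35.3 per 1000.
Codon 4 AAU (Asn): 35.6 per 1000.
Lowest frequency is 25.5 at codon 1.

1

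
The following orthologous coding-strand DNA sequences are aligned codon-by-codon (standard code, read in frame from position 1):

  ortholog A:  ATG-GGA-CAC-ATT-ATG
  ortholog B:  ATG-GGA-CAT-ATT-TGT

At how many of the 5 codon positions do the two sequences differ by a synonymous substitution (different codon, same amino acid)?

1

Codon 1: ATG Met / ATG Met — identical.
Codon 2: GGA Gly / GGA Gly — identical.
Codon 3: CAC His / CAT His — synonymous.
Codon 4: ATT Ile / ATT Ile — identical.
Codon 5: ATG Met / TGT Cys — nonsynonymous.
Synonymous differences: 1.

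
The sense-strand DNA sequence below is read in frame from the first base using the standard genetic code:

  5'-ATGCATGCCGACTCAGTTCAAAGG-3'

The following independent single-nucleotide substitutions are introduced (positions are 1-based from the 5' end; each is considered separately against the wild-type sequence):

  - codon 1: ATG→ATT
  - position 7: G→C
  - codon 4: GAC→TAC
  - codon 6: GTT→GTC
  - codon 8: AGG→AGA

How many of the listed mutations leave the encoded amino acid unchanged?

Codon 1: ATG (Met) → ATT (Ile) — missense.
Codon 3: GCC (Ala) → CCC (Pro) — missense.
Codon 4: GAC (Asp) → TAC (Tyr) — missense.
Codon 6: GTT (Val) → GTC (Val) — synonymous.
Codon 8: AGG (Arg) → AGA (Arg) — synonymous.
Synonymous: 2 of 5.

2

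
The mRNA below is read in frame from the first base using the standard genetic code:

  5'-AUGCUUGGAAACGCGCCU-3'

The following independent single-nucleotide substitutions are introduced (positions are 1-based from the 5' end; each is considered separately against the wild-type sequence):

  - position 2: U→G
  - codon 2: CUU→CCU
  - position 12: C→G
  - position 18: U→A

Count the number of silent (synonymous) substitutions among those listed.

Codon 1: AUG (Met) → AGG (Arg) — missense.
Codon 2: CUU (Leu) → CCU (Pro) — missense.
Codon 4: AAC (Asn) → AAG (Lys) — missense.
Codon 6: CCU (Pro) → CCA (Pro) — synonymous.
Synonymous: 1 of 4.

1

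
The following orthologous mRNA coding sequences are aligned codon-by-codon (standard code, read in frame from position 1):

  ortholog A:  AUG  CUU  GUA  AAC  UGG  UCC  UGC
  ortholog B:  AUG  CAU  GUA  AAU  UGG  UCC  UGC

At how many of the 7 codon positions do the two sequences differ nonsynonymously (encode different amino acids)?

Codon 1: AUG Met / AUG Met — identical.
Codon 2: CUU Leu / CAU His — nonsynonymous.
Codon 3: GUA Val / GUA Val — identical.
Codon 4: AAC Asn / AAU Asn — synonymous.
Codon 5: UGG Trp / UGG Trp — identical.
Codon 6: UCC Ser / UCC Ser — identical.
Codon 7: UGC Cys / UGC Cys — identical.
Nonsynonymous differences: 1.

1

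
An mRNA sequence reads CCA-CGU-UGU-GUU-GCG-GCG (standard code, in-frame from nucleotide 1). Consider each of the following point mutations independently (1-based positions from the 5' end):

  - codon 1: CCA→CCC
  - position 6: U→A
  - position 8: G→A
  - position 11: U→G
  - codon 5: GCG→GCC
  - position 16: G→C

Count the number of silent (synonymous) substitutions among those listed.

Codon 1: CCA (Pro) → CCC (Pro) — synonymous.
Codon 2: CGU (Arg) → CGA (Arg) — synonymous.
Codon 3: UGU (Cys) → UAU (Tyr) — missense.
Codon 4: GUU (Val) → GGU (Gly) — missense.
Codon 5: GCG (Ala) → GCC (Ala) — synonymous.
Codon 6: GCG (Ala) → CCG (Pro) — missense.
Synonymous: 3 of 6.

3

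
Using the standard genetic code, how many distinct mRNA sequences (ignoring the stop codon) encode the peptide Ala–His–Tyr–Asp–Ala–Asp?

256

Ala: 4 codons.
His: 2 codons.
Tyr: 2 codons.
Asp: 2 codons.
Ala: 4 codons.
Asp: 2 codons.
4 × 2 × 2 × 2 × 4 × 2 = 256.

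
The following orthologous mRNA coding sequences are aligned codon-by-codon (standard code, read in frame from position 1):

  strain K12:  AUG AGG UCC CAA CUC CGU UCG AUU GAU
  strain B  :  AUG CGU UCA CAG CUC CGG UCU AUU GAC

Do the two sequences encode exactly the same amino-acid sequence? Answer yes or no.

Codon 1: AUG Met / AUG Met — identical.
Codon 2: AGG Arg / CGU Arg — synonymous.
Codon 3: UCC Ser / UCA Ser — synonymous.
Codon 4: CAA Gln / CAG Gln — synonymous.
Codon 5: CUC Leu / CUC Leu — identical.
Codon 6: CGU Arg / CGG Arg — synonymous.
Codon 7: UCG Ser / UCU Ser — synonymous.
Codon 8: AUU Ile / AUU Ile — identical.
Codon 9: GAU Asp / GAC Asp — synonymous.
Nonsynonymous differences: 0 → same protein.

yes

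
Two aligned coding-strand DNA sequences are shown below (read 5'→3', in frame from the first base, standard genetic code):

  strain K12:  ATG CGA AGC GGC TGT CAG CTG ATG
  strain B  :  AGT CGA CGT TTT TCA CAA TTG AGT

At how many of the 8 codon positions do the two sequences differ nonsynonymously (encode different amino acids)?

Codon 1: ATG Met / AGT Ser — nonsynonymous.
Codon 2: CGA Arg / CGA Arg — identical.
Codon 3: AGC Ser / CGT Arg — nonsynonymous.
Codon 4: GGC Gly / TTT Phe — nonsynonymous.
Codon 5: TGT Cys / TCA Ser — nonsynonymous.
Codon 6: CAG Gln / CAA Gln — synonymous.
Codon 7: CTG Leu / TTG Leu — synonymous.
Codon 8: ATG Met / AGT Ser — nonsynonymous.
Nonsynonymous differences: 5.

5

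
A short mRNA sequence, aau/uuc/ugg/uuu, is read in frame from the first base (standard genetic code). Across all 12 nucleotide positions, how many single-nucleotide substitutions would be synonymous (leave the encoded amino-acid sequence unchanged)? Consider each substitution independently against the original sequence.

Codon 1 (AAU, Asn): 1 synonymous substitution.
Codon 2 (UUC, Phe): 1 synonymous substitution.
Codon 3 (UGG, Trp): 0 synonymous substitutions.
Codon 4 (UUU, Phe): 1 synonymous substitution.
Total: 1 + 1 + 0 + 1 = 3.

3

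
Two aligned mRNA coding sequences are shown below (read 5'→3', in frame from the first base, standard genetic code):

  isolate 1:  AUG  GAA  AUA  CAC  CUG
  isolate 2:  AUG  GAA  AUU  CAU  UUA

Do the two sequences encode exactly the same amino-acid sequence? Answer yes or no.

Codon 1: AUG Met / AUG Met — identical.
Codon 2: GAA Glu / GAA Glu — identical.
Codon 3: AUA Ile / AUU Ile — synonymous.
Codon 4: CAC His / CAU His — synonymous.
Codon 5: CUG Leu / UUA Leu — synonymous.
Nonsynonymous differences: 0 → same protein.

yes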